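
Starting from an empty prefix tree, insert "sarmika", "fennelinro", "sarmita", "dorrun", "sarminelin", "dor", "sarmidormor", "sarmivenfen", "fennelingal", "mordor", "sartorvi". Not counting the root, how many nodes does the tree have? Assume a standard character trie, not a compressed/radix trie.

Count nodes per top-level branch (shared prefixes stored once):
  'd'-branch (dor, dorrun): 6 nodes
  'f'-branch (fennelingal, fennelinro): 13 nodes
  'm'-branch (mordor): 6 nodes
  's'-branch (sarmidormor, sarmika, sarminelin, sarmita, sarmivenfen, sartorvi): 31 nodes
Sum: 56

56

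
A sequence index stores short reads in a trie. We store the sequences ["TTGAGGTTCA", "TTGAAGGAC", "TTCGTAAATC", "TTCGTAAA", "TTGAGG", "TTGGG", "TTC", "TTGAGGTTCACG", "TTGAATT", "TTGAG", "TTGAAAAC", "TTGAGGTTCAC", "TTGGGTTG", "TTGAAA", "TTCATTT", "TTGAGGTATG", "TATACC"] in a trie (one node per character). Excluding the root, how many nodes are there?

Insert word by word; a character creates a node only if that edge doesn't already exist:
  "TTGAGGTTCA" → 10 new (T, T, G, A, G, G, T, T, C, A)
  "TTGAAGGAC" → prefix "TTGA" already present; 5 new (A, G, G, A, C)
  "TTCGTAAATC" → prefix "TT" already present; 8 new (C, G, T, A, A, A, T, C)
  "TTCGTAAA" → prefix "TTCGTAAA" already present; 0 new (none)
  "TTGAGG" → prefix "TTGAGG" already present; 0 new (none)
  "TTGGG" → prefix "TTG" already present; 2 new (G, G)
  "TTC" → prefix "TTC" already present; 0 new (none)
  "TTGAGGTTCACG" → prefix "TTGAGGTTCA" already present; 2 new (C, G)
  "TTGAATT" → prefix "TTGAA" already present; 2 new (T, T)
  "TTGAG" → prefix "TTGAG" already present; 0 new (none)
  "TTGAAAAC" → prefix "TTGAA" already present; 3 new (A, A, C)
  "TTGAGGTTCAC" → prefix "TTGAGGTTCAC" already present; 0 new (none)
  "TTGGGTTG" → prefix "TTGGG" already present; 3 new (T, T, G)
  "TTGAAA" → prefix "TTGAAA" already present; 0 new (none)
  "TTCATTT" → prefix "TTC" already present; 4 new (A, T, T, T)
  "TTGAGGTATG" → prefix "TTGAGGT" already present; 3 new (A, T, G)
  "TATACC" → prefix "T" already present; 5 new (A, T, A, C, C)
Total nodes = 10 + 5 + 8 + 0 + 0 + 2 + 0 + 2 + 2 + 0 + 3 + 0 + 3 + 0 + 4 + 3 + 5 = 47

47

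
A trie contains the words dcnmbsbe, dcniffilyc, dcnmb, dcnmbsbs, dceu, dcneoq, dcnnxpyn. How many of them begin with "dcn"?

Filter for entries beginning with "dcn":
Words under "dcn": dcneoq, dcniffilyc, dcnmb, dcnmbsbe, dcnmbsbs, dcnnxpyn
Count: 6

6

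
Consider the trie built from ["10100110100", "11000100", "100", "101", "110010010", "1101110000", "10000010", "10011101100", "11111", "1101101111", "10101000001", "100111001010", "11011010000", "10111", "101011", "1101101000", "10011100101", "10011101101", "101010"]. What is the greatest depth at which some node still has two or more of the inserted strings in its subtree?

11

Look for the deepest trie node that still has at least two words in its subtree.
e.g. "10011100101" and "100111001010" share the prefix "10011100101" of length 11; no pair shares a longer one.
Longest shared-prefix length: 11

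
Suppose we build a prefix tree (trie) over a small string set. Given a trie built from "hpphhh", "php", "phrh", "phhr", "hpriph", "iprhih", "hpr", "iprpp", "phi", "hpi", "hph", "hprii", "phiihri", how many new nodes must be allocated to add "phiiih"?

Walking "phiiih" from the root, the first 4 characters ("phii") follow existing edges; "i" is the first miss.
Each of the 2 remaining characters creates one node.

2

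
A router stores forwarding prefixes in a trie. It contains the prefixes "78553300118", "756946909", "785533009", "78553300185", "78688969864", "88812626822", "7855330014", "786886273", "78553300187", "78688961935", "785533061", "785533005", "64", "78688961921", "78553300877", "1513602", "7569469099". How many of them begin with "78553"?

8

Filter for entries beginning with "78553":
Words under "78553": 78553300118, 7855330014, 78553300185, 78553300187, 785533005, 78553300877, 785533009, 785533061
Count: 8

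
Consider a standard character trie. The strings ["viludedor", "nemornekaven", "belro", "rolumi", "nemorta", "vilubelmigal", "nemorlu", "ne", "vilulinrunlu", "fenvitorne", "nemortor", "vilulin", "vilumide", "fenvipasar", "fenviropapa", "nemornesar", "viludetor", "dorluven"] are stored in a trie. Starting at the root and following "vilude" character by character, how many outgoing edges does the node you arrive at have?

2

Walk "vilude" from the root, arriving at one node.
Characters that immediately follow "vilude" among the stored strings: {d, t}.
That node has 2 child edges.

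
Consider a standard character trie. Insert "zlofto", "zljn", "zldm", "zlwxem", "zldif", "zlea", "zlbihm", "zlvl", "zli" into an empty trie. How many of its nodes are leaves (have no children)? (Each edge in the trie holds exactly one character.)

Leaves are exactly the stored words that no other stored word extends.
Those words: "zlbihm", "zldif", "zldm", "zlea", "zli", "zljn", "zlofto", "zlvl", "zlwxem"
Leaf count: 9

9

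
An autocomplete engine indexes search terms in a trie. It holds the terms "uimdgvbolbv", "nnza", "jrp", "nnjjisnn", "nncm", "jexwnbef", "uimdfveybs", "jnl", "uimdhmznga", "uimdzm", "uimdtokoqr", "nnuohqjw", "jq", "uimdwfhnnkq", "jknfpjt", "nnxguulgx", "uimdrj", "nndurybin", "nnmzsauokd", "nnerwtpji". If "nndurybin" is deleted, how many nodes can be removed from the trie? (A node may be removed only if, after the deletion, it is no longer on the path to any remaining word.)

7

A node on "nndurybin"'s path can go only if nothing else ends at it or branches off below it.
The suffix "durybin" (7 nodes) is used only by "nndurybin"; the node for "nn" still has the child "z", so pruning stops there.
Nodes removed: 7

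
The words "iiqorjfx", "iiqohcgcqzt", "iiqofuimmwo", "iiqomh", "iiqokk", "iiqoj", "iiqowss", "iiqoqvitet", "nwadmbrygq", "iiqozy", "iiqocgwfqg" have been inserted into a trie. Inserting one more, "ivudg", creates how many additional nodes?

4

The longest prefix of "ivudg" already in the trie is "i" (length 1).
New nodes needed: |"ivudg"| − 1 = 5 − 1 = 4.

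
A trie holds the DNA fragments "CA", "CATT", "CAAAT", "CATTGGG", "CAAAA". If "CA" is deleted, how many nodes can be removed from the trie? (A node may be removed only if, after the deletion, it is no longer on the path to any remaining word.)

After clearing the end-marker at "CA", prune upward until reaching a node still needed by another word.
Every node on "CA" is still needed (e.g. by "CATT"), so nothing is freed.
Nodes removed: 0

0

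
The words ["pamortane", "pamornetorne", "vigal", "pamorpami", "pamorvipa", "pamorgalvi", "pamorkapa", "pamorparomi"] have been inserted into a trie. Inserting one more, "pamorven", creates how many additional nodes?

The longest prefix of "pamorven" already in the trie is "pamorv" (length 6).
Each of the 2 remaining characters creates one node.

2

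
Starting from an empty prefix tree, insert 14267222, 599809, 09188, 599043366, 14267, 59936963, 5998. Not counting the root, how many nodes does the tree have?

For each word, the new-node count is its length minus the longest prefix already in the trie:
  "14267222" → 8 new (1, 4, 2, 6, 7, 2, 2, 2)
  "599809" → 6 new (5, 9, 9, 8, 0, 9)
  "09188" → 5 new (0, 9, 1, 8, 8)
  "599043366" → prefix "599" already present; 6 new (0, 4, 3, 3, 6, 6)
  "14267" → prefix "14267" already present; 0 new (none)
  "59936963" → prefix "599" already present; 5 new (3, 6, 9, 6, 3)
  "5998" → prefix "5998" already present; 0 new (none)
Total nodes = 8 + 6 + 5 + 6 + 0 + 5 + 0 = 30

30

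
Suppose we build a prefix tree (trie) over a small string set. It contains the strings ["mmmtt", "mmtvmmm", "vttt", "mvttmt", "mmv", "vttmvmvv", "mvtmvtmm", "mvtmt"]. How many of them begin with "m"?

6

Walk to "m"; the words in its subtree are exactly those with that prefix.
Matches: "mmmtt", "mmtvmmm", "mmv", "mvtmt", "mvtmvtmm", "mvttmt"
Count: 6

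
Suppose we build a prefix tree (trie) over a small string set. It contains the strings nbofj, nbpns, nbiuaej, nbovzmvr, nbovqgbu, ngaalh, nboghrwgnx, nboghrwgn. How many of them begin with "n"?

Filter for entries beginning with "n":
Words under "n": nbiuaej, nbofj, nboghrwgn, nboghrwgnx, nbovqgbu, nbovzmvr, nbpns, ngaalh
Count: 8

8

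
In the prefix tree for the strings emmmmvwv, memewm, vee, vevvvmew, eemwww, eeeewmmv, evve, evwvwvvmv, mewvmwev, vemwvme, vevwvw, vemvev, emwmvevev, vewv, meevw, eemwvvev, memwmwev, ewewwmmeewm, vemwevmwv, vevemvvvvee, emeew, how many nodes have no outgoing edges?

21

Leaves are exactly the stored words that no other stored word extends.
Those words: "eeeewmmv", "eemwvvev", "eemwww", "emeew", "emmmmvwv", "emwmvevev", "evve", "evwvwvvmv", "ewewwmmeewm", "meevw", "memewm", "memwmwev", "mewvmwev", "vee", "vemvev", "vemwevmwv", "vemwvme", "vevemvvvvee", "vevvvmew", "vevwvw", "vewv"
Leaf count: 21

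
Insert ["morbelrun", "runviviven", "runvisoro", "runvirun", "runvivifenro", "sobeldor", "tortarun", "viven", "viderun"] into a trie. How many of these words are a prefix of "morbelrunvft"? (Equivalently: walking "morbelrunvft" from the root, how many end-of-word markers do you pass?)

Check each prefix of "morbelrunvft" against the stored set — each match is an end-marker on the path.
Prefixes of the query that are stored words: "morbelrun"
Count: 1

1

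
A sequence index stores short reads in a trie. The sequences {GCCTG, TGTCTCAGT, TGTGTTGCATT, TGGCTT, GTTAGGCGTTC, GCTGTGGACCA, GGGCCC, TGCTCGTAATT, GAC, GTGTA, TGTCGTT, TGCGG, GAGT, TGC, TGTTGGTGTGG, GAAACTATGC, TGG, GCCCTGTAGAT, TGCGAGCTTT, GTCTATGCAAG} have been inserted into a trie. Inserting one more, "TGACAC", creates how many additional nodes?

4

Walking "TGACAC" from the root, the first 2 characters ("TG") follow existing edges; "A" is the first miss.
Each of the 4 remaining characters creates one node.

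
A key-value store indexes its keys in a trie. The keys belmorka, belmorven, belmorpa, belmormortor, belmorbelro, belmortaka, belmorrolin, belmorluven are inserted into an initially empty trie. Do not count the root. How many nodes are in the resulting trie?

38

Count nodes per top-level branch (shared prefixes stored once):
  'b'-branch (belmorbelro, belmorka, belmorluven, belmormortor, belmorpa, belmorrolin, belmortaka, belmorven): 38 nodes
Sum: 38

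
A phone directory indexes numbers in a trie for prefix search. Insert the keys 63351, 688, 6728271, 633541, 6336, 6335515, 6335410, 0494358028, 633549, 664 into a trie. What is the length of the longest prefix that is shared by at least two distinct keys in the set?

6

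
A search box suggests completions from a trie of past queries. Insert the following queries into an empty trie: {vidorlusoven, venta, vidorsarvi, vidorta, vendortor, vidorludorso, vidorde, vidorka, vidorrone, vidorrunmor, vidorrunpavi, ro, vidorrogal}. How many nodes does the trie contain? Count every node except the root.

56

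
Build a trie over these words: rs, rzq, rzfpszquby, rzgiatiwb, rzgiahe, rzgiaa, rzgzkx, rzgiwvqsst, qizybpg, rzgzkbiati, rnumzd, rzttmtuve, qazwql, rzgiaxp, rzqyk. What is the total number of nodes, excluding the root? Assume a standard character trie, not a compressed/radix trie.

Trace insertions, counting only characters that open a new branch:
  "rs" → 2 new (r, s)
  "rzq" → prefix "r" already present; 2 new (z, q)
  "rzfpszquby" → prefix "rz" already present; 8 new (f, p, s, z, q, u, b, y)
  "rzgiatiwb" → prefix "rz" already present; 7 new (g, i, a, t, i, w, b)
  "rzgiahe" → prefix "rzgia" already present; 2 new (h, e)
  "rzgiaa" → prefix "rzgia" already present; 1 new (a)
  "rzgzkx" → prefix "rzg" already present; 3 new (z, k, x)
  "rzgiwvqsst" → prefix "rzgi" already present; 6 new (w, v, q, s, s, t)
  "qizybpg" → 7 new (q, i, z, y, b, p, g)
  "rzgzkbiati" → prefix "rzgzk" already present; 5 new (b, i, a, t, i)
  "rnumzd" → prefix "r" already present; 5 new (n, u, m, z, d)
  "rzttmtuve" → prefix "rz" already present; 7 new (t, t, m, t, u, v, e)
  "qazwql" → prefix "q" already present; 5 new (a, z, w, q, l)
  "rzgiaxp" → prefix "rzgia" already present; 2 new (x, p)
  "rzqyk" → prefix "rzq" already present; 2 new (y, k)
Total nodes = 2 + 2 + 8 + 7 + 2 + 1 + 3 + 6 + 7 + 5 + 5 + 7 + 5 + 2 + 2 = 64

64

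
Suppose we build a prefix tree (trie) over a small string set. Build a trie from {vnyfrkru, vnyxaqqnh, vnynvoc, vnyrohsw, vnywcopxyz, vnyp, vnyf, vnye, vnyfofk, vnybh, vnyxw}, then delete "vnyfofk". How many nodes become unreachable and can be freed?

A node on "vnyfofk"'s path can go only if nothing else ends at it or branches off below it.
The suffix "ofk" (3 nodes) is used only by "vnyfofk"; the node for "vnyf" still has the child "r", so pruning stops there.
Nodes removed: 3

3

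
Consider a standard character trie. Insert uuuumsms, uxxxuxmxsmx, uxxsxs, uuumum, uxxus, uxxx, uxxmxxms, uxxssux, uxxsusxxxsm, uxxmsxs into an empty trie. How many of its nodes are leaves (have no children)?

9

A leaf is a node with no children — equivalently, the end of a word that is not a proper prefix of any other stored word.
Those words: "uuumum", "uuuumsms", "uxxmsxs", "uxxmxxms", "uxxssux", "uxxsusxxxsm", "uxxsxs", "uxxus", "uxxxuxmxsmx"
Leaf count: 9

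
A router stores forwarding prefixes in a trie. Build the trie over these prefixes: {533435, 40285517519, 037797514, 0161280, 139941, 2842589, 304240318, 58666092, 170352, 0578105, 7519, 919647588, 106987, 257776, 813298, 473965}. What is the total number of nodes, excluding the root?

Insert word by word; a character creates a node only if that edge doesn't already exist:
  "533435" → 6 new (5, 3, 3, 4, 3, 5)
  "40285517519" → 11 new (4, 0, 2, 8, 5, 5, 1, 7, 5, 1, 9)
  "037797514" → 9 new (0, 3, 7, 7, 9, 7, 5, 1, 4)
  "0161280" → prefix "0" already present; 6 new (1, 6, 1, 2, 8, 0)
  "139941" → 6 new (1, 3, 9, 9, 4, 1)
  "2842589" → 7 new (2, 8, 4, 2, 5, 8, 9)
  "304240318" → 9 new (3, 0, 4, 2, 4, 0, 3, 1, 8)
  "58666092" → prefix "5" already present; 7 new (8, 6, 6, 6, 0, 9, 2)
  "170352" → prefix "1" already present; 5 new (7, 0, 3, 5, 2)
  "0578105" → prefix "0" already present; 6 new (5, 7, 8, 1, 0, 5)
  "7519" → 4 new (7, 5, 1, 9)
  "919647588" → 9 new (9, 1, 9, 6, 4, 7, 5, 8, 8)
  "106987" → prefix "1" already present; 5 new (0, 6, 9, 8, 7)
  "257776" → prefix "2" already present; 5 new (5, 7, 7, 7, 6)
  "813298" → 6 new (8, 1, 3, 2, 9, 8)
  "473965" → prefix "4" already present; 5 new (7, 3, 9, 6, 5)
Total nodes = 6 + 11 + 9 + 6 + 6 + 7 + 9 + 7 + 5 + 6 + 4 + 9 + 5 + 5 + 6 + 5 = 106

106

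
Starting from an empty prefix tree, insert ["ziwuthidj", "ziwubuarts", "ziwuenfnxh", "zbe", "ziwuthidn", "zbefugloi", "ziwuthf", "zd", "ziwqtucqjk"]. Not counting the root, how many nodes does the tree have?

Trace insertions, counting only characters that open a new branch:
  "ziwuthidj" → 9 new (z, i, w, u, t, h, i, d, j)
  "ziwubuarts" → prefix "ziwu" already present; 6 new (b, u, a, r, t, s)
  "ziwuenfnxh" → prefix "ziwu" already present; 6 new (e, n, f, n, x, h)
  "zbe" → prefix "z" already present; 2 new (b, e)
  "ziwuthidn" → prefix "ziwuthid" already present; 1 new (n)
  "zbefugloi" → prefix "zbe" already present; 6 new (f, u, g, l, o, i)
  "ziwuthf" → prefix "ziwuth" already present; 1 new (f)
  "zd" → prefix "z" already present; 1 new (d)
  "ziwqtucqjk" → prefix "ziw" already present; 7 new (q, t, u, c, q, j, k)
Total nodes = 9 + 6 + 6 + 2 + 1 + 6 + 1 + 1 + 7 = 39

39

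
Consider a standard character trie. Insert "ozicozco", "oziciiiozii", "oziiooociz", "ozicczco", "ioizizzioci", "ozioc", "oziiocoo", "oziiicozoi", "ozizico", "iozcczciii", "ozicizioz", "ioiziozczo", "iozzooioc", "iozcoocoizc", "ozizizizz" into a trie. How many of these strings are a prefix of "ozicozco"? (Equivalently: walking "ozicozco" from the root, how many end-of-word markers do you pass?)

Check each prefix of "ozicozco" against the stored set — each match is an end-marker on the path.
Prefixes of the query that are stored words: "ozicozco"
Count: 1

1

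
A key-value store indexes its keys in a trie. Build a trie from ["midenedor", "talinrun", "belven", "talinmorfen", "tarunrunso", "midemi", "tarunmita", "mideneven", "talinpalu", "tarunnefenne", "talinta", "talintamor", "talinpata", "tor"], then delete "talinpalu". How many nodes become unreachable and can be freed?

A node on "talinpalu"'s path can go only if nothing else ends at it or branches off below it.
The suffix "lu" (2 nodes) is used only by "talinpalu"; the node for "talinpa" still has the child "t", so pruning stops there.
Nodes removed: 2

2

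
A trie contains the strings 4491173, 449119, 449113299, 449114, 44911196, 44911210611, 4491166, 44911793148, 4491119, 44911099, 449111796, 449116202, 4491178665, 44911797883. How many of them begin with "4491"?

14

Traverse to the node for "4491", then collect every word in that subtree.
Matches: "44911099", "449111796", "4491119", "44911196", "44911210611", "449113299", "449114", "449116202", "4491166", "4491173", "4491178665", "44911793148", "44911797883", "449119"
Count: 14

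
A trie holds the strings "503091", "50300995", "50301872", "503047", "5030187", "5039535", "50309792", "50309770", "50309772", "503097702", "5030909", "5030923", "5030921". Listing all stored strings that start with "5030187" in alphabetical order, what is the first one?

5030187

Filter for "5030187…" and sort: "5030187", "50301872"
The 1st is 5030187.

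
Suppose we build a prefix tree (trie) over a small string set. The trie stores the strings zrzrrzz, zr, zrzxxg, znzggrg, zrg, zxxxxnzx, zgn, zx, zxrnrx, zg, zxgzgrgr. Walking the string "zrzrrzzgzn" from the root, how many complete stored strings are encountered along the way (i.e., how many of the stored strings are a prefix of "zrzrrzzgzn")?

Traverse "zrzrrzzgzn" character by character; count nodes along the way that are marked as word ends.
Prefixes of the query that are stored words: "zr", "zrzrrzz"
Count: 2

2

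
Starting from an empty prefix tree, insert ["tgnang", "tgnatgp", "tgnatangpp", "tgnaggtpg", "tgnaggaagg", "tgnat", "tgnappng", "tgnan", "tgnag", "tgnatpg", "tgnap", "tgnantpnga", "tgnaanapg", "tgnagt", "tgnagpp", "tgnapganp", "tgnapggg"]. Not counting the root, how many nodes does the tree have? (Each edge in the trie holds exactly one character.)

For each word, the new-node count is its length minus the longest prefix already in the trie:
  "tgnang" → 6 new (t, g, n, a, n, g)
  "tgnatgp" → prefix "tgna" already present; 3 new (t, g, p)
  "tgnatangpp" → prefix "tgnat" already present; 5 new (a, n, g, p, p)
  "tgnaggtpg" → prefix "tgna" already present; 5 new (g, g, t, p, g)
  "tgnaggaagg" → prefix "tgnagg" already present; 4 new (a, a, g, g)
  "tgnat" → prefix "tgnat" already present; 0 new (none)
  "tgnappng" → prefix "tgna" already present; 4 new (p, p, n, g)
  "tgnan" → prefix "tgnan" already present; 0 new (none)
  "tgnag" → prefix "tgnag" already present; 0 new (none)
  "tgnatpg" → prefix "tgnat" already present; 2 new (p, g)
  "tgnap" → prefix "tgnap" already present; 0 new (none)
  "tgnantpnga" → prefix "tgnan" already present; 5 new (t, p, n, g, a)
  "tgnaanapg" → prefix "tgna" already present; 5 new (a, n, a, p, g)
  "tgnagt" → prefix "tgnag" already present; 1 new (t)
  "tgnagpp" → prefix "tgnag" already present; 2 new (p, p)
  "tgnapganp" → prefix "tgnap" already present; 4 new (g, a, n, p)
  "tgnapggg" → prefix "tgnapg" already present; 2 new (g, g)
Total nodes = 6 + 3 + 5 + 5 + 4 + 0 + 4 + 0 + 0 + 2 + 0 + 5 + 5 + 1 + 2 + 4 + 2 = 48

48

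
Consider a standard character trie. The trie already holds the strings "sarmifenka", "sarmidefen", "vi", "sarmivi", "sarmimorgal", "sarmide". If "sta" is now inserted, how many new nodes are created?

2

Walking "sta" from the root, the first 1 characters ("s") follow existing edges; "t" is the first miss.
Each of the 2 remaining characters creates one node.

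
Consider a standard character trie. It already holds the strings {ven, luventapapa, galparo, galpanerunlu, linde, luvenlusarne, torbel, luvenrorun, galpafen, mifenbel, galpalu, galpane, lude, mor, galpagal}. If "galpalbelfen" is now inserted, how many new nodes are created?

6

The longest prefix of "galpalbelfen" already in the trie is "galpal" (length 6).
So 12 − 6 = 6 new nodes.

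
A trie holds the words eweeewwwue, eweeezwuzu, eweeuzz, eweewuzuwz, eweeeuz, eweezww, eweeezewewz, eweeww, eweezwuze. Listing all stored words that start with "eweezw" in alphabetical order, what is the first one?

Words with prefix "eweezw", in lexicographic order: "eweezwuze", "eweezww"
The 1st is eweezwuze.

eweezwuze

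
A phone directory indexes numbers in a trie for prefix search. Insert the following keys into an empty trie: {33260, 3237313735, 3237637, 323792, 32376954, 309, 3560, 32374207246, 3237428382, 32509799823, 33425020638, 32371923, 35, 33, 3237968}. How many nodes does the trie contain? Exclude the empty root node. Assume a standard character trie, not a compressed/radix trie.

Insert word by word; a character creates a node only if that edge doesn't already exist:
  "33260" → 5 new (3, 3, 2, 6, 0)
  "3237313735" → prefix "3" already present; 9 new (2, 3, 7, 3, 1, 3, 7, 3, 5)
  "3237637" → prefix "3237" already present; 3 new (6, 3, 7)
  "323792" → prefix "3237" already present; 2 new (9, 2)
  "32376954" → prefix "32376" already present; 3 new (9, 5, 4)
  "309" → prefix "3" already present; 2 new (0, 9)
  "3560" → prefix "3" already present; 3 new (5, 6, 0)
  "32374207246" → prefix "3237" already present; 7 new (4, 2, 0, 7, 2, 4, 6)
  "3237428382" → prefix "323742" already present; 4 new (8, 3, 8, 2)
  "32509799823" → prefix "32" already present; 9 new (5, 0, 9, 7, 9, 9, 8, 2, 3)
  "33425020638" → prefix "33" already present; 9 new (4, 2, 5, 0, 2, 0, 6, 3, 8)
  "32371923" → prefix "3237" already present; 4 new (1, 9, 2, 3)
  "35" → prefix "35" already present; 0 new (none)
  "33" → prefix "33" already present; 0 new (none)
  "3237968" → prefix "32379" already present; 2 new (6, 8)
Total nodes = 5 + 9 + 3 + 2 + 3 + 2 + 3 + 7 + 4 + 9 + 9 + 4 + 0 + 0 + 2 = 62

62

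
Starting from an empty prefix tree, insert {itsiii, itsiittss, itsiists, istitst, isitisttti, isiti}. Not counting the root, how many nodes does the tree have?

27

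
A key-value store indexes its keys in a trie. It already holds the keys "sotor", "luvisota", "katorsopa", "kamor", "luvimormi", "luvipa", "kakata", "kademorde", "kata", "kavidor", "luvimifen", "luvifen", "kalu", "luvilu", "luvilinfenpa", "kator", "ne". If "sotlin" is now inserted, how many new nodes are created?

3

The longest prefix of "sotlin" already in the trie is "sot" (length 3).
So 6 − 3 = 3 new nodes.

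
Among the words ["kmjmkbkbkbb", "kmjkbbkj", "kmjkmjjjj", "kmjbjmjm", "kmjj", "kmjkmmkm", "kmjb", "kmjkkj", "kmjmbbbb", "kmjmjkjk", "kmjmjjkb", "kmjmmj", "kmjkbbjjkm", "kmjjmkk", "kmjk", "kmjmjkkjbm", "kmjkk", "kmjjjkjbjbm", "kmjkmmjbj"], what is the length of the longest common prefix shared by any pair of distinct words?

6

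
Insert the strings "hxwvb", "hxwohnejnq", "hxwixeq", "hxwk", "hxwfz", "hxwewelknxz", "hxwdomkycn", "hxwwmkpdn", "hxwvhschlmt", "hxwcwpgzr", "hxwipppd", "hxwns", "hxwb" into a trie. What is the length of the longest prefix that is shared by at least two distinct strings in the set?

4

Equivalently: take the maximum, over all pairs, of their longest common prefix length.
e.g. "hxwipppd" and "hxwixeq" share the prefix "hxwi" of length 4; no pair shares a longer one.
Longest shared-prefix length: 4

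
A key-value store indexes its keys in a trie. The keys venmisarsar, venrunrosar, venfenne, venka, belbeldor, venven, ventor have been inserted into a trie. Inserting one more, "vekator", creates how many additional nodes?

"ve" is already a path in the trie; the remaining "kator" must be added.
So 7 − 2 = 5 new nodes.

5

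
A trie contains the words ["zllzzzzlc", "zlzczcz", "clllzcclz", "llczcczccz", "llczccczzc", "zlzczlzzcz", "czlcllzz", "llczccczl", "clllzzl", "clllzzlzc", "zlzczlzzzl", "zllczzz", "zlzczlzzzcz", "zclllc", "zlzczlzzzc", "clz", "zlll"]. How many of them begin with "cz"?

1

Traverse to the node for "cz", then collect every word in that subtree.
Words under "cz": czlcllzz
Count: 1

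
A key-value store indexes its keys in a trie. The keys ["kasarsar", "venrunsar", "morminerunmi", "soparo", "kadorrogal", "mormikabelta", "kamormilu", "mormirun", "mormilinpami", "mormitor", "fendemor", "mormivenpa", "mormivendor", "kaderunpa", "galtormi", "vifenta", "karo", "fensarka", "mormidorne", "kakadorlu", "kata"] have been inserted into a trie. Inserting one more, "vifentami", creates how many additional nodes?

2

The longest prefix of "vifentami" already in the trie is "vifenta" (length 7).
So 9 − 7 = 2 new nodes.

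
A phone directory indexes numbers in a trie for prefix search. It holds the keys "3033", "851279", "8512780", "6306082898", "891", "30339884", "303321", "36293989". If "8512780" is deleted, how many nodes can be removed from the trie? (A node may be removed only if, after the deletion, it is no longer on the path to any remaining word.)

2

After clearing the end-marker at "8512780", prune upward until reaching a node still needed by another word.
The suffix "80" (2 nodes) is used only by "8512780"; the node for "85127" still has the child "9", so pruning stops there.
Nodes removed: 2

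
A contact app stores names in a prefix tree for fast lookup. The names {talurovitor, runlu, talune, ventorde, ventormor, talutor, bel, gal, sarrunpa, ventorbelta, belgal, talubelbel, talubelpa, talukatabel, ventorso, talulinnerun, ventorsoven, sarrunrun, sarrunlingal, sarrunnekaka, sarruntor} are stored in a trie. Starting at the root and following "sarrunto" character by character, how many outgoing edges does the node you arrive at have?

The children of the "sarrunto" node are the distinct next characters among strings starting with "sarrunto".
Distinct next characters after "sarrunto": r.
That node has 1 child edge.

1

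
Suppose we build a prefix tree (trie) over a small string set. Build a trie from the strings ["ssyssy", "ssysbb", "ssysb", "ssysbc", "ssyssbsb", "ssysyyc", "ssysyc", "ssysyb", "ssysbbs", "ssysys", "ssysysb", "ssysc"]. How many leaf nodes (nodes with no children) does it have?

9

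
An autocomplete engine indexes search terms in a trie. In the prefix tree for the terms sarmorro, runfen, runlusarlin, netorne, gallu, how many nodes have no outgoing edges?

5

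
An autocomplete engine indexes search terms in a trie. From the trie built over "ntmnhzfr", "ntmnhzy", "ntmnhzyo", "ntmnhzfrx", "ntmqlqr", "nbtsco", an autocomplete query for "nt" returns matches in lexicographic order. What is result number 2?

ntmnhzfrx

Words with prefix "nt", in lexicographic order: "ntmnhzfr", "ntmnhzfrx", "ntmnhzy", "ntmnhzyo", "ntmqlqr"
The 2nd is ntmnhzfrx.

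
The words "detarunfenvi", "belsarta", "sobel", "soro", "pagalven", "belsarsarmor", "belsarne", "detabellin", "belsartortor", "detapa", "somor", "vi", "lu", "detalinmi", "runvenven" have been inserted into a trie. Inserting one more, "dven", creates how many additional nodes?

3

"d" is already a path in the trie; the remaining "ven" must be added.
Each of the 3 remaining characters creates one node.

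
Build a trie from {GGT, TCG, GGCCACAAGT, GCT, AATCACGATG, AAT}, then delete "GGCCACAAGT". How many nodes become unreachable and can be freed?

8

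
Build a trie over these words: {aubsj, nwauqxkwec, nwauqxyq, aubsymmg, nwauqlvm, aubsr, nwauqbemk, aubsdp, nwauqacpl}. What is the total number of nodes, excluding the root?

Trace insertions, counting only characters that open a new branch:
  "aubsj" → 5 new (a, u, b, s, j)
  "nwauqxkwec" → 10 new (n, w, a, u, q, x, k, w, e, c)
  "nwauqxyq" → prefix "nwauqx" already present; 2 new (y, q)
  "aubsymmg" → prefix "aubs" already present; 4 new (y, m, m, g)
  "nwauqlvm" → prefix "nwauq" already present; 3 new (l, v, m)
  "aubsr" → prefix "aubs" already present; 1 new (r)
  "nwauqbemk" → prefix "nwauq" already present; 4 new (b, e, m, k)
  "aubsdp" → prefix "aubs" already present; 2 new (d, p)
  "nwauqacpl" → prefix "nwauq" already present; 4 new (a, c, p, l)
Total nodes = 5 + 10 + 2 + 4 + 3 + 1 + 4 + 2 + 4 = 35

35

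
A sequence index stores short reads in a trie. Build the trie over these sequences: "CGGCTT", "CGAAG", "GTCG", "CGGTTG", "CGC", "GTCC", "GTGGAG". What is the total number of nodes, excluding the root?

22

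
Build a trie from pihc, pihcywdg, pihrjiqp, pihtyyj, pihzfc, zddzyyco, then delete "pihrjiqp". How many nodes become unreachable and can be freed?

After clearing the end-marker at "pihrjiqp", prune upward until reaching a node still needed by another word.
The suffix "rjiqp" (5 nodes) is used only by "pihrjiqp"; the node for "pih" still has the child "c", so pruning stops there.
Nodes removed: 5

5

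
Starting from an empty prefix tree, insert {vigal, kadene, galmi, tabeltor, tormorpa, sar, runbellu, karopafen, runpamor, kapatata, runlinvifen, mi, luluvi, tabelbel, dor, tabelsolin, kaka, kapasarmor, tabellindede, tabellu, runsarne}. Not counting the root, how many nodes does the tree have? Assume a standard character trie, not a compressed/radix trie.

108

Count nodes per top-level branch (shared prefixes stored once):
  'd'-branch (dor): 3 nodes
  'g'-branch (galmi): 5 nodes
  'k'-branch (kadene, kaka, kapasarmor, kapatata, karopafen): 27 nodes
  'l'-branch (luluvi): 6 nodes
  'm'-branch (mi): 2 nodes
  'r'-branch (runbellu, runlinvifen, runpamor, runsarne): 26 nodes
  's'-branch (sar): 3 nodes
  't'-branch (tabelbel, tabellindede, tabellu, tabelsolin, tabeltor, tormorpa): 31 nodes
  'v'-branch (vigal): 5 nodes
Sum: 108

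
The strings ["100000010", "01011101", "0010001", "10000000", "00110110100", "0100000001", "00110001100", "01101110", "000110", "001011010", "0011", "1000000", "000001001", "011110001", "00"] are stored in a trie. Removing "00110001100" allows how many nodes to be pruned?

6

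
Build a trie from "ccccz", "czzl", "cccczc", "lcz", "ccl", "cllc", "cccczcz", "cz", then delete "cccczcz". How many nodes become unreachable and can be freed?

1

After clearing the end-marker at "cccczcz", prune upward until reaching a node still needed by another word.
The suffix "z" (1 node) is used only by "cccczcz"; "cccczc" is itself a stored word, so pruning stops there.
Nodes removed: 1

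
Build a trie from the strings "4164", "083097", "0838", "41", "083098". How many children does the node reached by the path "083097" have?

0

The children of the "083097" node are the distinct next characters among strings starting with "083097".
No stored string extends past "083097".
That node has 0 child edges.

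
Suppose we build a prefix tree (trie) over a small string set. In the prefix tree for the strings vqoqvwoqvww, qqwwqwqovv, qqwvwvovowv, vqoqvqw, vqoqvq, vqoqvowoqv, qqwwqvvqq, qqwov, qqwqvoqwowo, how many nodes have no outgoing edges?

8

A leaf is a node with no children — equivalently, the end of a word that is not a proper prefix of any other stored word.
Those words: "qqwov", "qqwqvoqwowo", "qqwvwvovowv", "qqwwqvvqq", "qqwwqwqovv", "vqoqvowoqv", "vqoqvqw", "vqoqvwoqvww"
Leaf count: 8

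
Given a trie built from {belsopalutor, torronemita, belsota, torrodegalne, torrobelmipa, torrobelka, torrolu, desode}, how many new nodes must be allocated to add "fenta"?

"fenta" shares no prefix with any stored word, so all 5 characters open new nodes.
5 − 0 = 5 new nodes.

5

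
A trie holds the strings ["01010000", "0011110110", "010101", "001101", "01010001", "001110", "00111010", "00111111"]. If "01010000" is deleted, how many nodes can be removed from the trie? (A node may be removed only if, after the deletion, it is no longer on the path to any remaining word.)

After clearing the end-marker at "01010000", prune upward until reaching a node still needed by another word.
The suffix "0" (1 node) is used only by "01010000"; the node for "0101000" still has the child "1", so pruning stops there.
Nodes removed: 1

1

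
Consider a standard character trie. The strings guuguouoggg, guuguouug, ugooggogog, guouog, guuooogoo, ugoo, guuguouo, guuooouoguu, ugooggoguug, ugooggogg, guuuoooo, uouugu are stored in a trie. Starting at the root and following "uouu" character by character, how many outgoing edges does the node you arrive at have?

1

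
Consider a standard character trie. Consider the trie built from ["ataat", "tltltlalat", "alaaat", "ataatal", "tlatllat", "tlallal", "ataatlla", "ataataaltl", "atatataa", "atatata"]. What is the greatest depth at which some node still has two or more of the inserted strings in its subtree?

7

Equivalently: take the maximum, over all pairs, of their longest common prefix length.
e.g. "atatata" and "atatataa" share the prefix "atatata" of length 7; no pair shares a longer one.
Longest shared-prefix length: 7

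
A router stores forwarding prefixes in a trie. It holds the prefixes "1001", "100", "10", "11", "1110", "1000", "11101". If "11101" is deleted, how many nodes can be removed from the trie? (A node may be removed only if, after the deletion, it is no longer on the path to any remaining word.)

A node on "11101"'s path can go only if nothing else ends at it or branches off below it.
The suffix "1" (1 node) is used only by "11101"; "1110" is itself a stored word, so pruning stops there.
Nodes removed: 1

1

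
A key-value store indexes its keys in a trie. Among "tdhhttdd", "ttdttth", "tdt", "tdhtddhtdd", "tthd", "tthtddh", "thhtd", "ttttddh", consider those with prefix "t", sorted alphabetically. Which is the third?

DFS of the "t" subtree visits, in order: "tdhhttdd", "tdhtddhtdd", "tdt", "thhtd", "ttdttth", "tthd", "tthtddh", "ttttddh"
Position 3: tdt

tdt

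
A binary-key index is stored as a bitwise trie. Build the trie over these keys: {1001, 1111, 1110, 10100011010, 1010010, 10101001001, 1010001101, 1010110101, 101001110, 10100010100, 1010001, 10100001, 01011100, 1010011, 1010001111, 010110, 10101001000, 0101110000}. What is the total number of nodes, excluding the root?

54

Trace insertions, counting only characters that open a new branch:
  "1001" → 4 new (1, 0, 0, 1)
  "1111" → prefix "1" already present; 3 new (1, 1, 1)
  "1110" → prefix "111" already present; 1 new (0)
  "10100011010" → prefix "10" already present; 9 new (1, 0, 0, 0, 1, 1, 0, 1, 0)
  "1010010" → prefix "10100" already present; 2 new (1, 0)
  "10101001001" → prefix "1010" already present; 7 new (1, 0, 0, 1, 0, 0, 1)
  "1010001101" → prefix "1010001101" already present; 0 new (none)
  "1010110101" → prefix "10101" already present; 5 new (1, 0, 1, 0, 1)
  "101001110" → prefix "101001" already present; 3 new (1, 1, 0)
  "10100010100" → prefix "1010001" already present; 4 new (0, 1, 0, 0)
  "1010001" → prefix "1010001" already present; 0 new (none)
  "10100001" → prefix "101000" already present; 2 new (0, 1)
  "01011100" → 8 new (0, 1, 0, 1, 1, 1, 0, 0)
  "1010011" → prefix "1010011" already present; 0 new (none)
  "1010001111" → prefix "10100011" already present; 2 new (1, 1)
  "010110" → prefix "01011" already present; 1 new (0)
  "10101001000" → prefix "1010100100" already present; 1 new (0)
  "0101110000" → prefix "01011100" already present; 2 new (0, 0)
Total nodes = 4 + 3 + 1 + 9 + 2 + 7 + 0 + 5 + 3 + 4 + 0 + 2 + 8 + 0 + 2 + 1 + 1 + 2 = 54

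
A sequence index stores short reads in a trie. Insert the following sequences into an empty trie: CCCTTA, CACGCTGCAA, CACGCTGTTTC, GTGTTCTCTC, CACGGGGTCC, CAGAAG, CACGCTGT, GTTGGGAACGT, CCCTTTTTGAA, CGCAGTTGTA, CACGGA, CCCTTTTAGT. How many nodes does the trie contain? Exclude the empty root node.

67

Insert word by word; a character creates a node only if that edge doesn't already exist:
  "CCCTTA" → 6 new (C, C, C, T, T, A)
  "CACGCTGCAA" → prefix "C" already present; 9 new (A, C, G, C, T, G, C, A, A)
  "CACGCTGTTTC" → prefix "CACGCTG" already present; 4 new (T, T, T, C)
  "GTGTTCTCTC" → 10 new (G, T, G, T, T, C, T, C, T, C)
  "CACGGGGTCC" → prefix "CACG" already present; 6 new (G, G, G, T, C, C)
  "CAGAAG" → prefix "CA" already present; 4 new (G, A, A, G)
  "CACGCTGT" → prefix "CACGCTGT" already present; 0 new (none)
  "GTTGGGAACGT" → prefix "GT" already present; 9 new (T, G, G, G, A, A, C, G, T)
  "CCCTTTTTGAA" → prefix "CCCTT" already present; 6 new (T, T, T, G, A, A)
  "CGCAGTTGTA" → prefix "C" already present; 9 new (G, C, A, G, T, T, G, T, A)
  "CACGGA" → prefix "CACGG" already present; 1 new (A)
  "CCCTTTTAGT" → prefix "CCCTTTT" already present; 3 new (A, G, T)
Total nodes = 6 + 9 + 4 + 10 + 6 + 4 + 0 + 9 + 6 + 9 + 1 + 3 = 67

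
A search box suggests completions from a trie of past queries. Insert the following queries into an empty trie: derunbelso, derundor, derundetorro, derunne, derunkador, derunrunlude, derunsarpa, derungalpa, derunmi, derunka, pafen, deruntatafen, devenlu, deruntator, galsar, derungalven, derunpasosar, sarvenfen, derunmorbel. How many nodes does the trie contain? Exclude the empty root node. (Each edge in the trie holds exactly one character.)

Trace insertions, counting only characters that open a new branch:
  "derunbelso" → 10 new (d, e, r, u, n, b, e, l, s, o)
  "derundor" → prefix "derun" already present; 3 new (d, o, r)
  "derundetorro" → prefix "derund" already present; 6 new (e, t, o, r, r, o)
  "derunne" → prefix "derun" already present; 2 new (n, e)
  "derunkador" → prefix "derun" already present; 5 new (k, a, d, o, r)
  "derunrunlude" → prefix "derun" already present; 7 new (r, u, n, l, u, d, e)
  "derunsarpa" → prefix "derun" already present; 5 new (s, a, r, p, a)
  "derungalpa" → prefix "derun" already present; 5 new (g, a, l, p, a)
  "derunmi" → prefix "derun" already present; 2 new (m, i)
  "derunka" → prefix "derunka" already present; 0 new (none)
  "pafen" → 5 new (p, a, f, e, n)
  "deruntatafen" → prefix "derun" already present; 7 new (t, a, t, a, f, e, n)
  "devenlu" → prefix "de" already present; 5 new (v, e, n, l, u)
  "deruntator" → prefix "deruntat" already present; 2 new (o, r)
  "galsar" → 6 new (g, a, l, s, a, r)
  "derungalven" → prefix "derungal" already present; 3 new (v, e, n)
  "derunpasosar" → prefix "derun" already present; 7 new (p, a, s, o, s, a, r)
  "sarvenfen" → 9 new (s, a, r, v, e, n, f, e, n)
  "derunmorbel" → prefix "derunm" already present; 5 new (o, r, b, e, l)
Total nodes = 10 + 3 + 6 + 2 + 5 + 7 + 5 + 5 + 2 + 0 + 5 + 7 + 5 + 2 + 6 + 3 + 7 + 9 + 5 = 94

94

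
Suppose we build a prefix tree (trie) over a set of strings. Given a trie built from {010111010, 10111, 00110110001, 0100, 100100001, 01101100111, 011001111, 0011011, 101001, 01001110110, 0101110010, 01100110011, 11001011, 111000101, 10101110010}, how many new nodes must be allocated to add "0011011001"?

Walking "0011011001" from the root, the first 9 characters ("001101100") follow existing edges; "1" is the first miss.
New nodes needed: |"0011011001"| − 9 = 10 − 9 = 1.

1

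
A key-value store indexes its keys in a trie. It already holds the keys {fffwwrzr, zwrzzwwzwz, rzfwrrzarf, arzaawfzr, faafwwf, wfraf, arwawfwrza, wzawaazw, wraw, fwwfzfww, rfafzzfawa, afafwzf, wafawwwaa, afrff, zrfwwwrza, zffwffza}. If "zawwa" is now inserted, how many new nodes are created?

"z" is already a path in the trie; the remaining "awwa" must be added.
So 5 − 1 = 4 new nodes.

4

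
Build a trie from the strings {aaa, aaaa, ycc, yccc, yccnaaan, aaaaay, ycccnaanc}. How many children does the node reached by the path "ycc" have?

The children of the "ycc" node are the distinct next characters among strings starting with "ycc".
Distinct next characters after "ycc": c, n.
That node has 2 child edges.

2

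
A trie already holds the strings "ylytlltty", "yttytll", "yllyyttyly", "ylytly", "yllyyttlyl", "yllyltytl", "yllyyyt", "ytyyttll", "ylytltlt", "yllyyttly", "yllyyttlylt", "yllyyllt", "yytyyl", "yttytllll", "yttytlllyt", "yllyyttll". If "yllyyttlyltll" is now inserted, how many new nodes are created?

2

The longest prefix of "yllyyttlyltll" already in the trie is "yllyyttlylt" (length 11).
Each of the 2 remaining characters creates one node.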